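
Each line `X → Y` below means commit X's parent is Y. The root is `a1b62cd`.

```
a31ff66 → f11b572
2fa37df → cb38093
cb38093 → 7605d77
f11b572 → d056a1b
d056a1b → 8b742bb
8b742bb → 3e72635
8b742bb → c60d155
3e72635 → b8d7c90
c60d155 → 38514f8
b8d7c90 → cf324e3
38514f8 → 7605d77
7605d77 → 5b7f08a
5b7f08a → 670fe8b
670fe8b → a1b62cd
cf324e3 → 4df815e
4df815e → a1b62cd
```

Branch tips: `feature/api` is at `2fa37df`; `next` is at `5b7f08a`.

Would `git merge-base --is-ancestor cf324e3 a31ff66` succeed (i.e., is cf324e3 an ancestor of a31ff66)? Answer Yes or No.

Yes

Ancestors of a31ff66 (commits reachable by following parents): {38514f8, 3e72635, 4df815e, 5b7f08a, 670fe8b, 7605d77, 8b742bb, a1b62cd, a31ff66, b8d7c90, c60d155, cf324e3, d056a1b, f11b572}.
cf324e3 is in that set, so it is an ancestor of a31ff66.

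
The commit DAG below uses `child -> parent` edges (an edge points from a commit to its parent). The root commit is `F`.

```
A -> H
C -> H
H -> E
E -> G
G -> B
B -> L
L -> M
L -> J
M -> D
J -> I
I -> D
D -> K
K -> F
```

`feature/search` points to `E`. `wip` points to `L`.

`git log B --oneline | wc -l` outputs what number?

Walking parent pointers from B: reachable set = {B, D, F, I, J, K, L, M}.
That is 8 commits.

8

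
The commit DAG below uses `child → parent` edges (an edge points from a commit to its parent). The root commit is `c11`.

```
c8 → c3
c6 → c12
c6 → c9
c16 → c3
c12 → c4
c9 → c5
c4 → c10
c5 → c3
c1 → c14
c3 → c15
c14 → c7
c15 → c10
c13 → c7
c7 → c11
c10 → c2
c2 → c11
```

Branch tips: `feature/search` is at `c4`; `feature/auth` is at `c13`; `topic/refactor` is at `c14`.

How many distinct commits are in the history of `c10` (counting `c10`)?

3

Walking parent pointers from c10: reachable set = {c10, c11, c2}.
That is 3 commits.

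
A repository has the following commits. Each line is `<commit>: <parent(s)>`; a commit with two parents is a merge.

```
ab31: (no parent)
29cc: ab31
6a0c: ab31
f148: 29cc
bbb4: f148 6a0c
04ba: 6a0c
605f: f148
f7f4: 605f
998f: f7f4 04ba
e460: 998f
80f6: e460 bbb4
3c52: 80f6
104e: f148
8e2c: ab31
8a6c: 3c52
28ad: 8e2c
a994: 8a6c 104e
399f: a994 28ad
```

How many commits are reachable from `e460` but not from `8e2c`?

Reachable from e460: {04ba, 29cc, 605f, 6a0c, 998f, ab31, e460, f148, f7f4}.
Reachable from 8e2c: {8e2c, ab31}.
In e460's history but not 8e2c's: {04ba, 29cc, 605f, 6a0c, 998f, e460, f148, f7f4} — 8 commits.

8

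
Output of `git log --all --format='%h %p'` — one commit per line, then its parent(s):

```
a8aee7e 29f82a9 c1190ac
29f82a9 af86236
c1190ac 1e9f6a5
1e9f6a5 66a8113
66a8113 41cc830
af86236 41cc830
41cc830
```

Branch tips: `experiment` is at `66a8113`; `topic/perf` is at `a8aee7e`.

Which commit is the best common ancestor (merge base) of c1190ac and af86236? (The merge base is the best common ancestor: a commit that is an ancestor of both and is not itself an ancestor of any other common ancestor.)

Ancestors of c1190ac: {1e9f6a5, 41cc830, 66a8113, c1190ac}.
Ancestors of af86236: {41cc830, af86236}.
Common ancestors: {41cc830}.
The only common ancestor is 41cc830, so it is the merge base.

41cc830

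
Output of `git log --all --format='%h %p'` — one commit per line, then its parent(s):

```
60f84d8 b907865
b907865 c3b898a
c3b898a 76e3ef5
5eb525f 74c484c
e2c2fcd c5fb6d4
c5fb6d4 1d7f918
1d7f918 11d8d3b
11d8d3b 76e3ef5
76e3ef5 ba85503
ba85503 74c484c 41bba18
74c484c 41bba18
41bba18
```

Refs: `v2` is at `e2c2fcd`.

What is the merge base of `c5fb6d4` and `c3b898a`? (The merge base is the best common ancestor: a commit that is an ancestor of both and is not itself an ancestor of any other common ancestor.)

76e3ef5

Ancestors of c5fb6d4: {11d8d3b, 1d7f918, 41bba18, 74c484c, 76e3ef5, ba85503, c5fb6d4}.
Ancestors of c3b898a: {41bba18, 74c484c, 76e3ef5, ba85503, c3b898a}.
Common ancestors: {41bba18, 74c484c, 76e3ef5, ba85503}.
Among these, 76e3ef5 is not an ancestor of any other common ancestor — it is the merge base.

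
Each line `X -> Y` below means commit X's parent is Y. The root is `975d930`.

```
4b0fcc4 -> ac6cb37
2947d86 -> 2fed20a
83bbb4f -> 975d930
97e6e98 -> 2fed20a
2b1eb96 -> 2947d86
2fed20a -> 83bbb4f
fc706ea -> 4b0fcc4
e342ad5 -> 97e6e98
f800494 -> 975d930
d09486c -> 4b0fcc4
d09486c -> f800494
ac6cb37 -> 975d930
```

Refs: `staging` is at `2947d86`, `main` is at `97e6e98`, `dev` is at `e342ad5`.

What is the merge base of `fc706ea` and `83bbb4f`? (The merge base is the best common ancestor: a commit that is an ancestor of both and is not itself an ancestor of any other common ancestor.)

Ancestors of fc706ea: {4b0fcc4, 975d930, ac6cb37, fc706ea}.
Ancestors of 83bbb4f: {83bbb4f, 975d930}.
Common ancestors: {975d930}.
The only common ancestor is 975d930, so it is the merge base.

975d930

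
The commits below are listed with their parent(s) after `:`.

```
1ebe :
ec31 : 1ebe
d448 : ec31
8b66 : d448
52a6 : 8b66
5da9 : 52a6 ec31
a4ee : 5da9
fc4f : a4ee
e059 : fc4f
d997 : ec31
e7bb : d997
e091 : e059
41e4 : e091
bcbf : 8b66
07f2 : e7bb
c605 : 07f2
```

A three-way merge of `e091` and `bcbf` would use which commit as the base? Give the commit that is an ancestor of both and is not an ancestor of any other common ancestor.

8b66

Ancestors of e091: {1ebe, 52a6, 5da9, 8b66, a4ee, d448, e059, e091, ec31, fc4f}.
Ancestors of bcbf: {1ebe, 8b66, bcbf, d448, ec31}.
Common ancestors: {1ebe, 8b66, d448, ec31}.
Among these, 8b66 is not an ancestor of any other common ancestor — it is the merge base.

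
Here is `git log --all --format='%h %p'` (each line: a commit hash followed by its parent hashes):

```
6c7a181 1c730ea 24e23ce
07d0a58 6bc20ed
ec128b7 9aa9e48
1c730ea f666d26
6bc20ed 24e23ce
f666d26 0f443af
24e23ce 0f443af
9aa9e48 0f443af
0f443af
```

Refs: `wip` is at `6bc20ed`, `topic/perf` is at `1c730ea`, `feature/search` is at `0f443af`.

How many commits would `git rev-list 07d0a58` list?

4

Walking parent pointers from 07d0a58: reachable set = {07d0a58, 0f443af, 24e23ce, 6bc20ed}.
That is 4 commits.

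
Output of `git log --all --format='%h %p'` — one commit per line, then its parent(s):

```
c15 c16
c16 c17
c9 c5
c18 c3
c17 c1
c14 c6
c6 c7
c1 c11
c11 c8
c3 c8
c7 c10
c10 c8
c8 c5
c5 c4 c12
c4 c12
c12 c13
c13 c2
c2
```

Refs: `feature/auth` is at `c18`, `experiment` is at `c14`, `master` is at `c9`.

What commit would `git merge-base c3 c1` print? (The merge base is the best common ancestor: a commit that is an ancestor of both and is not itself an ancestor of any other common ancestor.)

Ancestors of c3: {c12, c13, c2, c3, c4, c5, c8}.
Ancestors of c1: {c1, c11, c12, c13, c2, c4, c5, c8}.
Common ancestors: {c12, c13, c2, c4, c5, c8}.
Among these, c8 is not an ancestor of any other common ancestor — it is the merge base.

c8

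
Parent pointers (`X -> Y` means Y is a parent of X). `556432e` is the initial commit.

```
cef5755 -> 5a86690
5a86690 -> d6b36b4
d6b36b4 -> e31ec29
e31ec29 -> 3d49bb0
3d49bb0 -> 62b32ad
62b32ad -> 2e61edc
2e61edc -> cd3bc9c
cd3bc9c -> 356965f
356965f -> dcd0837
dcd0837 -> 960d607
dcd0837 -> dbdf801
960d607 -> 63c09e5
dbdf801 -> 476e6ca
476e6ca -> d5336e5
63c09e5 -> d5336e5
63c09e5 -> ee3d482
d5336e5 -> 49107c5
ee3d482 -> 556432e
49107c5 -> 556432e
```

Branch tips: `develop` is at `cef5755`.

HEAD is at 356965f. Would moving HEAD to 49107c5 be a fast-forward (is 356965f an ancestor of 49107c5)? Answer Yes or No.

A fast-forward from 356965f to 49107c5 is possible iff 356965f is an ancestor of 49107c5.
Ancestors of 49107c5: {49107c5, 556432e}.
356965f is not among them, so fast-forward is not possible.

No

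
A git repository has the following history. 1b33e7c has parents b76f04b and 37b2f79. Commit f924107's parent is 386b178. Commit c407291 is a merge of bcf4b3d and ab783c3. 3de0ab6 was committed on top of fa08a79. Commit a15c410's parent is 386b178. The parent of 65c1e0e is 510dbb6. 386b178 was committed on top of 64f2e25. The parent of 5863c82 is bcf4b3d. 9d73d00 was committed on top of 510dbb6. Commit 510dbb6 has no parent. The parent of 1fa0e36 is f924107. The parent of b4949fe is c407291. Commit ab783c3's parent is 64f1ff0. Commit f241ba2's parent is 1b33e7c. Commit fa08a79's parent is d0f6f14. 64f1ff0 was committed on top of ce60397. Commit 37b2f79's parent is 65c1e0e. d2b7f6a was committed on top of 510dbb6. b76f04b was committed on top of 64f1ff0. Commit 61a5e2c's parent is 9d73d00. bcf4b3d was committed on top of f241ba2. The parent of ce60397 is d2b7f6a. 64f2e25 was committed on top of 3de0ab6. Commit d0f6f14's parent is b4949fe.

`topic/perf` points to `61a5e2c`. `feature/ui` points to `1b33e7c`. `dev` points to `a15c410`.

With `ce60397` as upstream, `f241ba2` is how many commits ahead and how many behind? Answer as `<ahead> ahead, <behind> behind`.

Reachable from f241ba2: {1b33e7c, 37b2f79, 510dbb6, 64f1ff0, 65c1e0e, b76f04b, ce60397, d2b7f6a, f241ba2}.
Reachable from ce60397: {510dbb6, ce60397, d2b7f6a}.
Only in f241ba2's history (ahead): {1b33e7c, 37b2f79, 64f1ff0, 65c1e0e, b76f04b, f241ba2} — 6.
Only in ce60397's history (behind): {} — 0.

6 ahead, 0 behind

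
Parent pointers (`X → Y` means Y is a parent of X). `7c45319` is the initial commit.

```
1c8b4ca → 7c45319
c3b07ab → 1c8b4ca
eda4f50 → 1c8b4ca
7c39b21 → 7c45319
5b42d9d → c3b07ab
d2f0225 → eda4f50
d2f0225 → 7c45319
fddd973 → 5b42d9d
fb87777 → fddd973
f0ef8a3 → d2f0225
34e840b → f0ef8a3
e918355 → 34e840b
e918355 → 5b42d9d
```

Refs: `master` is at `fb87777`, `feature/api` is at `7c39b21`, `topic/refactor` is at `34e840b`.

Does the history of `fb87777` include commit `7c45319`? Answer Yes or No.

Yes

Ancestors of fb87777 (commits reachable by following parents): {1c8b4ca, 5b42d9d, 7c45319, c3b07ab, fb87777, fddd973}.
7c45319 is in that set, so it is an ancestor of fb87777.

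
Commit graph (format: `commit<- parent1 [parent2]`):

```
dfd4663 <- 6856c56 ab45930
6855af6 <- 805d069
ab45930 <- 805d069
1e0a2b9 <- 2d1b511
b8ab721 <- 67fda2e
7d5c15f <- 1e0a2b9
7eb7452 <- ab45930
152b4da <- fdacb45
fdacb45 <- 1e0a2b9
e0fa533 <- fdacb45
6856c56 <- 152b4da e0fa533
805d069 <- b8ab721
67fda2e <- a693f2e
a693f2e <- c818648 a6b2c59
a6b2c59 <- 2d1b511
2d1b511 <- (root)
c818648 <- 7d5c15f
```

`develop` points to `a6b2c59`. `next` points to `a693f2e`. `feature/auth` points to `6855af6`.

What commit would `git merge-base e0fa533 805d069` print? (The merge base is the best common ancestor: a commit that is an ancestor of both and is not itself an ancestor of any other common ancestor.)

Ancestors of e0fa533: {1e0a2b9, 2d1b511, e0fa533, fdacb45}.
Ancestors of 805d069: {1e0a2b9, 2d1b511, 67fda2e, 7d5c15f, 805d069, a693f2e, a6b2c59, b8ab721, c818648}.
Common ancestors: {1e0a2b9, 2d1b511}.
Among these, 1e0a2b9 is not an ancestor of any other common ancestor — it is the merge base.

1e0a2b9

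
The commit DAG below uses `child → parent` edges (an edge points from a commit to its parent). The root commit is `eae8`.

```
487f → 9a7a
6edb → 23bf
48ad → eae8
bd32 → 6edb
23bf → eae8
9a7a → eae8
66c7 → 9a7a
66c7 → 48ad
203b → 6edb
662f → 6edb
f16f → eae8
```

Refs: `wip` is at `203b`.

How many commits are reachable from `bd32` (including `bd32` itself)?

Walking parent pointers from bd32: reachable set = {23bf, 6edb, bd32, eae8}.
That is 4 commits.

4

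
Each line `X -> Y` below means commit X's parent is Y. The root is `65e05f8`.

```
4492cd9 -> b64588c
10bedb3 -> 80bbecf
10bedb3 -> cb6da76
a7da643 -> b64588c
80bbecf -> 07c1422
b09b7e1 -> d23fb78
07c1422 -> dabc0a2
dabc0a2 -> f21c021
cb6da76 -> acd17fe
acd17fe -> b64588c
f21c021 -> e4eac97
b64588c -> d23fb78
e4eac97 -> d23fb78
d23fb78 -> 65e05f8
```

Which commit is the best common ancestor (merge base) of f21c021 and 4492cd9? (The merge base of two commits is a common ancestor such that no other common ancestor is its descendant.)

d23fb78

Ancestors of f21c021: {65e05f8, d23fb78, e4eac97, f21c021}.
Ancestors of 4492cd9: {4492cd9, 65e05f8, b64588c, d23fb78}.
Common ancestors: {65e05f8, d23fb78}.
Among these, d23fb78 is not an ancestor of any other common ancestor — it is the merge base.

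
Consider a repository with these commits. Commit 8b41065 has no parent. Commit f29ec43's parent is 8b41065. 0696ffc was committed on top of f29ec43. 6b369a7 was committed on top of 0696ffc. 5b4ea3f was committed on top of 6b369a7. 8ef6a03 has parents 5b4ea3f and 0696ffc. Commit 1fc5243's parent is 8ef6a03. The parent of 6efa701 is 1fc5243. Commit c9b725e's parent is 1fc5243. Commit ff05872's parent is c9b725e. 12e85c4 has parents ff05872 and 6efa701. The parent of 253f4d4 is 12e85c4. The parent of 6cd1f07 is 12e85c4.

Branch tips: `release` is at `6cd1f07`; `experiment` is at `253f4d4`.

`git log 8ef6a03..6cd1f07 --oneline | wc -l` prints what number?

Reachable from 6cd1f07: {0696ffc, 12e85c4, 1fc5243, 5b4ea3f, 6b369a7, 6cd1f07, 6efa701, 8b41065, 8ef6a03, c9b725e, f29ec43, ff05872}.
Reachable from 8ef6a03: {0696ffc, 5b4ea3f, 6b369a7, 8b41065, 8ef6a03, f29ec43}.
In 6cd1f07's history but not 8ef6a03's: {12e85c4, 1fc5243, 6cd1f07, 6efa701, c9b725e, ff05872} — 6 commits.

6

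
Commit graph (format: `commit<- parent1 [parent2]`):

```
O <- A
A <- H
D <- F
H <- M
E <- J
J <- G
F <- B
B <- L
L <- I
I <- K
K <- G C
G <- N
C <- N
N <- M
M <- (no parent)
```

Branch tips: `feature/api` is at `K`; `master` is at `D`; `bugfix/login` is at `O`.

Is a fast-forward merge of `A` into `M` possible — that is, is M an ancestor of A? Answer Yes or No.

Yes

A fast-forward from M to A is possible iff M is an ancestor of A.
Ancestors of A: {A, H, M}.
M is among them, so fast-forward is possible.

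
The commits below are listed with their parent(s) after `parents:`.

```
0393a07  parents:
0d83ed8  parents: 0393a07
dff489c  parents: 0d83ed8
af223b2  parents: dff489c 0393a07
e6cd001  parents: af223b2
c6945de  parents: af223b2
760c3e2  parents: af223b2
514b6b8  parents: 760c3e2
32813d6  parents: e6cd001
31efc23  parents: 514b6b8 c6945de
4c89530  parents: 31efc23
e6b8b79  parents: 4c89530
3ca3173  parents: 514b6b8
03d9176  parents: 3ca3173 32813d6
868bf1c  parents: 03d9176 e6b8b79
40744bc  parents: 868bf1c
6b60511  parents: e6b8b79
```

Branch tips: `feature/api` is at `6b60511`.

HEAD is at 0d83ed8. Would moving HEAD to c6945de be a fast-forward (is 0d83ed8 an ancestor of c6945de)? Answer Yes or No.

A fast-forward from 0d83ed8 to c6945de is possible iff 0d83ed8 is an ancestor of c6945de.
Ancestors of c6945de: {0393a07, 0d83ed8, af223b2, c6945de, dff489c}.
0d83ed8 is among them, so fast-forward is possible.

Yes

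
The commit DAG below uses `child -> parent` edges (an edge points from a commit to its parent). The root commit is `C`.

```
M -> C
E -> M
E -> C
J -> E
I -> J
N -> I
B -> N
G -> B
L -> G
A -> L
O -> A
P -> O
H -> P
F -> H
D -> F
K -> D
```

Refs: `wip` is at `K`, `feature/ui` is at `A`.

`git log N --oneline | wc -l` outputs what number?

Walking parent pointers from N: reachable set = {C, E, I, J, M, N}.
That is 6 commits.

6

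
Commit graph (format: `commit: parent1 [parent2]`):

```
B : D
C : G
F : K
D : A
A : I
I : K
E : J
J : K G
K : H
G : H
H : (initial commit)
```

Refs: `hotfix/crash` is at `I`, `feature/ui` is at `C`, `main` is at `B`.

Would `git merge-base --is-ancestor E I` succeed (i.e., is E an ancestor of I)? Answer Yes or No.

No

Ancestors of I: {H, I, K}.
E is not in that set, so it is not an ancestor of I.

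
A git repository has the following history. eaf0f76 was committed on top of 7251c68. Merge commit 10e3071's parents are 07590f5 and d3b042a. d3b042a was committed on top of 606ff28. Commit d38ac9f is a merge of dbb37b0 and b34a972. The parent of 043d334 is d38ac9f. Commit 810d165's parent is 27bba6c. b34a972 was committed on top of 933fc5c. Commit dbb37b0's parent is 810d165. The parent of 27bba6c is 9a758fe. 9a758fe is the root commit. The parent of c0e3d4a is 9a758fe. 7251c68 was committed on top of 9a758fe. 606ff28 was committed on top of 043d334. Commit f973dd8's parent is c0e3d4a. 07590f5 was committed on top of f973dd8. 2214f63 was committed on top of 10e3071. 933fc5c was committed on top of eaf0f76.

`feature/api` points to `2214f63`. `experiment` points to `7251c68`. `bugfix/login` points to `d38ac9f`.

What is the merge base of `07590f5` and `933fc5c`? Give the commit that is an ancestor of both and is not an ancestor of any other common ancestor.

Ancestors of 07590f5: {07590f5, 9a758fe, c0e3d4a, f973dd8}.
Ancestors of 933fc5c: {7251c68, 933fc5c, 9a758fe, eaf0f76}.
Common ancestors: {9a758fe}.
The only common ancestor is 9a758fe, so it is the merge base.

9a758fe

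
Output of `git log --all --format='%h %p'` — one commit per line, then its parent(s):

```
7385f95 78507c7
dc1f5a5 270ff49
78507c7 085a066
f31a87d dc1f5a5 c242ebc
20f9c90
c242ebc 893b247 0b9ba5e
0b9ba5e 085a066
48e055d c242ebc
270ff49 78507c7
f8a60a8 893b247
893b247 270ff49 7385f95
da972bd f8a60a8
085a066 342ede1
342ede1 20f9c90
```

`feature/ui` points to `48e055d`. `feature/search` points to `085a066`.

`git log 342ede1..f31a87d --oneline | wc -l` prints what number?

Reachable from f31a87d: {085a066, 0b9ba5e, 20f9c90, 270ff49, 342ede1, 7385f95, 78507c7, 893b247, c242ebc, dc1f5a5, f31a87d}.
Reachable from 342ede1: {20f9c90, 342ede1}.
In f31a87d's history but not 342ede1's: {085a066, 0b9ba5e, 270ff49, 7385f95, 78507c7, 893b247, c242ebc, dc1f5a5, f31a87d} — 9 commits.

9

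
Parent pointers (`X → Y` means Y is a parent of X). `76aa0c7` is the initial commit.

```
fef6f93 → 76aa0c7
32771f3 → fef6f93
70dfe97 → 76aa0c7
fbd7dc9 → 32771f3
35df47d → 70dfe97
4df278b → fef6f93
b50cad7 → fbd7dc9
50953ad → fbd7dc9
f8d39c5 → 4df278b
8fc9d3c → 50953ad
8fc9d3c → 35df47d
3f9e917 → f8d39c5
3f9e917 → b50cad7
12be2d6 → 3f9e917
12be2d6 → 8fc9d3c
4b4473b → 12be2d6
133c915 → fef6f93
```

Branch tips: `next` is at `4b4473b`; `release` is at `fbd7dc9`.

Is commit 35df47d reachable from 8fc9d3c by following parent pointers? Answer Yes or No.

Yes

Ancestors of 8fc9d3c (commits reachable by following parents): {32771f3, 35df47d, 50953ad, 70dfe97, 76aa0c7, 8fc9d3c, fbd7dc9, fef6f93}.
35df47d is in that set, so it is an ancestor of 8fc9d3c.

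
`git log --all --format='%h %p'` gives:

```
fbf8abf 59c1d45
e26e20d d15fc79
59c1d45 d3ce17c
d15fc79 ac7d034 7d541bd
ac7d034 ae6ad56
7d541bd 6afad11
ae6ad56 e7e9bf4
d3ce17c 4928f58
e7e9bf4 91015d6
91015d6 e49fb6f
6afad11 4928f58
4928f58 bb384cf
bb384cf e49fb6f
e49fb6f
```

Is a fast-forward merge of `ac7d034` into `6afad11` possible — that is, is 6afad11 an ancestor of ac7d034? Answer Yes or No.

No

A fast-forward from 6afad11 to ac7d034 is possible iff 6afad11 is an ancestor of ac7d034.
Ancestors of ac7d034: {91015d6, ac7d034, ae6ad56, e49fb6f, e7e9bf4}.
6afad11 is not among them, so fast-forward is not possible.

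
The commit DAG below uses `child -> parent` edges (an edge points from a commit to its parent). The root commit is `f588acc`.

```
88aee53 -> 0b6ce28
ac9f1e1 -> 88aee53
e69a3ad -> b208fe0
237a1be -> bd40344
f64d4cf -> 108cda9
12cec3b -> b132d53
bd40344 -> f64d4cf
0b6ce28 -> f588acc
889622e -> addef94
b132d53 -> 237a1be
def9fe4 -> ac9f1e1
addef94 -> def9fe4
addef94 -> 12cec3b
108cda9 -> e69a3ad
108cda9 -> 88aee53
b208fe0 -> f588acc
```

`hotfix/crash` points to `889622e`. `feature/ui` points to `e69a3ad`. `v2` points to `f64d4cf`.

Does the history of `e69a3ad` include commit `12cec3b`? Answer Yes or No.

No

Ancestors of e69a3ad: {b208fe0, e69a3ad, f588acc}.
12cec3b is not in that set, so it is not an ancestor of e69a3ad.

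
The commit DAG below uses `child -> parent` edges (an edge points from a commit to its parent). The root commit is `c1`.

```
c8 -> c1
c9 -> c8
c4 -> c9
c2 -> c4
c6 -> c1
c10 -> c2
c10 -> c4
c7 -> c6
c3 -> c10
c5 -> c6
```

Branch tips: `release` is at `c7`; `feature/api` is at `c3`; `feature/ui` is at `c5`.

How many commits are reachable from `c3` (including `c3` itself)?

Walking parent pointers from c3: reachable set = {c1, c10, c2, c3, c4, c8, c9}.
That is 7 commits.

7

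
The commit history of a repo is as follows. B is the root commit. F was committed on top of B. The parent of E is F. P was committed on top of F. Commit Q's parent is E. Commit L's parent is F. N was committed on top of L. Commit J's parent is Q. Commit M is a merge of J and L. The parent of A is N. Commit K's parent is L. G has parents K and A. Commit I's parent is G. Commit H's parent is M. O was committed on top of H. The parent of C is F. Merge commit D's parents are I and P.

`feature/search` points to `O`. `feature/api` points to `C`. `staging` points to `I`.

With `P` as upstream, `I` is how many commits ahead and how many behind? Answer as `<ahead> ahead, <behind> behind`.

Reachable from I: {A, B, F, G, I, K, L, N}.
Reachable from P: {B, F, P}.
Only in I's history (ahead): {A, G, I, K, L, N} — 6.
Only in P's history (behind): {P} — 1.

6 ahead, 1 behind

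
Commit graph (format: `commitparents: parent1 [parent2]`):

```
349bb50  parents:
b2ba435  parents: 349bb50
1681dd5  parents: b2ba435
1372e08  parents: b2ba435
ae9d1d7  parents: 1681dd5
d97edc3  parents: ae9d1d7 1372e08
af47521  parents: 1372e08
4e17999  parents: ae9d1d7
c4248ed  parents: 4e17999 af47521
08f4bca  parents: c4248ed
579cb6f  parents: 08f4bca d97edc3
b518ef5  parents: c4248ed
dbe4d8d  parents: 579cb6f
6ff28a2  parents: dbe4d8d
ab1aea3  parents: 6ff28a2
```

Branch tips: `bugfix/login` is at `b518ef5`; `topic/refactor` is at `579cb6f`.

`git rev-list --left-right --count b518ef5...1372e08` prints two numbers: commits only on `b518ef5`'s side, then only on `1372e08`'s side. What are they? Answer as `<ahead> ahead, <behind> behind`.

Reachable from b518ef5: {1372e08, 1681dd5, 349bb50, 4e17999, ae9d1d7, af47521, b2ba435, b518ef5, c4248ed}.
Reachable from 1372e08: {1372e08, 349bb50, b2ba435}.
Only in b518ef5's history (ahead): {1681dd5, 4e17999, ae9d1d7, af47521, b518ef5, c4248ed} — 6.
Only in 1372e08's history (behind): {} — 0.

6 ahead, 0 behind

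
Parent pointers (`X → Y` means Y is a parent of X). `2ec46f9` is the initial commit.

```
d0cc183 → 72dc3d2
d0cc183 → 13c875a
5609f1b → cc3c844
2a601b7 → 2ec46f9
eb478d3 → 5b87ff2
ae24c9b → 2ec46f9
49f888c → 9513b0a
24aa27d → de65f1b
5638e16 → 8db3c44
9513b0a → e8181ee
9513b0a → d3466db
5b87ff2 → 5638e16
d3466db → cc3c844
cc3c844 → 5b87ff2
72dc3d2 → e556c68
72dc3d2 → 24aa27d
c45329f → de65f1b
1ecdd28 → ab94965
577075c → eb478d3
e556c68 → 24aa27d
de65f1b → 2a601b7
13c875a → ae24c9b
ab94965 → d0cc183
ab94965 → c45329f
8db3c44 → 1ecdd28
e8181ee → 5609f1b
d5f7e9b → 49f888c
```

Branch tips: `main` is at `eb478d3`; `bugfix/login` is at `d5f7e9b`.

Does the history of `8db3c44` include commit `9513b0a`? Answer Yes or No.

No

Ancestors of 8db3c44: {13c875a, 1ecdd28, 24aa27d, 2a601b7, 2ec46f9, 72dc3d2, 8db3c44, ab94965, ae24c9b, c45329f, d0cc183, de65f1b, e556c68}.
9513b0a is not in that set, so it is not an ancestor of 8db3c44.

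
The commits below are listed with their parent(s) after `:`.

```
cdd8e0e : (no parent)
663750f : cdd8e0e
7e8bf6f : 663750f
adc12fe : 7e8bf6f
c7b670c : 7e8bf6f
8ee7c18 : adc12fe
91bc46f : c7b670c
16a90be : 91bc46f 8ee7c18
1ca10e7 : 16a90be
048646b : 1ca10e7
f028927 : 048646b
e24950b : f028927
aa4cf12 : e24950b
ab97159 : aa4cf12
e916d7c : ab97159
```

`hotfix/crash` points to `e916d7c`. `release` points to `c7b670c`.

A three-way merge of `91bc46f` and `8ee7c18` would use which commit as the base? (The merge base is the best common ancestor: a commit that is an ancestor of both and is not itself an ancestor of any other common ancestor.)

Ancestors of 91bc46f: {663750f, 7e8bf6f, 91bc46f, c7b670c, cdd8e0e}.
Ancestors of 8ee7c18: {663750f, 7e8bf6f, 8ee7c18, adc12fe, cdd8e0e}.
Common ancestors: {663750f, 7e8bf6f, cdd8e0e}.
Among these, 7e8bf6f is not an ancestor of any other common ancestor — it is the merge base.

7e8bf6f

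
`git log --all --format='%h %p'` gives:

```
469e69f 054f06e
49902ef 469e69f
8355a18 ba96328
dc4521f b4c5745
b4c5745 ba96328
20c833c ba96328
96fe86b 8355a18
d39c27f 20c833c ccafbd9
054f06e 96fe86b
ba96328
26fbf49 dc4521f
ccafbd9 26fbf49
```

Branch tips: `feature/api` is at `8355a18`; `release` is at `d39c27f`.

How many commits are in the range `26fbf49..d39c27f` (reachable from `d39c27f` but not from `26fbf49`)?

Reachable from d39c27f: {20c833c, 26fbf49, b4c5745, ba96328, ccafbd9, d39c27f, dc4521f}.
Reachable from 26fbf49: {26fbf49, b4c5745, ba96328, dc4521f}.
In d39c27f's history but not 26fbf49's: {20c833c, ccafbd9, d39c27f} — 3 commits.

3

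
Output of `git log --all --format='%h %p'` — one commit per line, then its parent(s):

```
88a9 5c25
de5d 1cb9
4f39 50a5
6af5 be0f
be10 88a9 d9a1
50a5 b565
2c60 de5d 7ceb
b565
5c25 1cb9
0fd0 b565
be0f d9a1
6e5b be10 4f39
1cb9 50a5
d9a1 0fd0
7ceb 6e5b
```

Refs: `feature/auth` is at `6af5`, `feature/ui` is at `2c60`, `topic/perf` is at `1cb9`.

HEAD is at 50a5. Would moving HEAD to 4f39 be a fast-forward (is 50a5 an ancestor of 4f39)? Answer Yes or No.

Yes

A fast-forward from 50a5 to 4f39 is possible iff 50a5 is an ancestor of 4f39.
Ancestors of 4f39: {4f39, 50a5, b565}.
50a5 is among them, so fast-forward is possible.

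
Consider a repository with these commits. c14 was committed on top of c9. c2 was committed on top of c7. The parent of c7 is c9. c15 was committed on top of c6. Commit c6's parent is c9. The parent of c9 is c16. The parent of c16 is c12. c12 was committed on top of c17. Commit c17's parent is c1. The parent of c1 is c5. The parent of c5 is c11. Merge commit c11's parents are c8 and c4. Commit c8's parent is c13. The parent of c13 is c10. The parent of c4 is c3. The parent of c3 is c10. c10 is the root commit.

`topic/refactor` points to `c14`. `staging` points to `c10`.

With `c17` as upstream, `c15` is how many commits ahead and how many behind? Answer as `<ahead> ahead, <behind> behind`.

5 ahead, 0 behind

Reachable from c15: {c1, c10, c11, c12, c13, c15, c16, c17, c3, c4, c5, c6, c8, c9}.
Reachable from c17: {c1, c10, c11, c13, c17, c3, c4, c5, c8}.
Only in c15's history (ahead): {c12, c15, c16, c6, c9} — 5.
Only in c17's history (behind): {} — 0.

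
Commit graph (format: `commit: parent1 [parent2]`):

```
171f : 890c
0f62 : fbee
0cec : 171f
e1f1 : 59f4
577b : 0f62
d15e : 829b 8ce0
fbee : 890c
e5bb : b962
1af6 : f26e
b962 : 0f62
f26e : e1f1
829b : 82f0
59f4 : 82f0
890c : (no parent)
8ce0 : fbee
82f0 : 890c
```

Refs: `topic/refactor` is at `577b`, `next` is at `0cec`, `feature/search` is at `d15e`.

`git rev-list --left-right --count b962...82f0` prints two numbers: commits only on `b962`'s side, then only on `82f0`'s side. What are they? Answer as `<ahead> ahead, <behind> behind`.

Reachable from b962: {0f62, 890c, b962, fbee}.
Reachable from 82f0: {82f0, 890c}.
Only in b962's history (ahead): {0f62, b962, fbee} — 3.
Only in 82f0's history (behind): {82f0} — 1.

3 ahead, 1 behind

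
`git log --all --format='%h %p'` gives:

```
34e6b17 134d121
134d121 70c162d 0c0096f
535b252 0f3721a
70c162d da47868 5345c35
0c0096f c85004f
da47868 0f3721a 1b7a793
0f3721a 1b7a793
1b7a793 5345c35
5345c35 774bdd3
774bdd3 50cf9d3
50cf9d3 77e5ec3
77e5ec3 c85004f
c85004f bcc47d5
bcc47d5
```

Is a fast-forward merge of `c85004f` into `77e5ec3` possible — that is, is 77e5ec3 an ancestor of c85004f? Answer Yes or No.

No

A fast-forward from 77e5ec3 to c85004f is possible iff 77e5ec3 is an ancestor of c85004f.
Ancestors of c85004f: {bcc47d5, c85004f}.
77e5ec3 is not among them, so fast-forward is not possible.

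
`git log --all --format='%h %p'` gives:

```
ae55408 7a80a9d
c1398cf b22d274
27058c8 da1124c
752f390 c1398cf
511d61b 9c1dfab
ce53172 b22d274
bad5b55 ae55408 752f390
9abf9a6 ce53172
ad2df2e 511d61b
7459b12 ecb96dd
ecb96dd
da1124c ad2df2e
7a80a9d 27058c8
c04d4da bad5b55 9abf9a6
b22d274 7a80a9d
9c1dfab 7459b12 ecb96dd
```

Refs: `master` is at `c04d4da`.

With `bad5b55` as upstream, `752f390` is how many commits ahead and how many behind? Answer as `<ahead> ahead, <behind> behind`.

Reachable from 752f390: {27058c8, 511d61b, 7459b12, 752f390, 7a80a9d, 9c1dfab, ad2df2e, b22d274, c1398cf, da1124c, ecb96dd}.
Reachable from bad5b55: {27058c8, 511d61b, 7459b12, 752f390, 7a80a9d, 9c1dfab, ad2df2e, ae55408, b22d274, bad5b55, c1398cf, da1124c, ecb96dd}.
Only in 752f390's history (ahead): {} — 0.
Only in bad5b55's history (behind): {ae55408, bad5b55} — 2.

0 ahead, 2 behind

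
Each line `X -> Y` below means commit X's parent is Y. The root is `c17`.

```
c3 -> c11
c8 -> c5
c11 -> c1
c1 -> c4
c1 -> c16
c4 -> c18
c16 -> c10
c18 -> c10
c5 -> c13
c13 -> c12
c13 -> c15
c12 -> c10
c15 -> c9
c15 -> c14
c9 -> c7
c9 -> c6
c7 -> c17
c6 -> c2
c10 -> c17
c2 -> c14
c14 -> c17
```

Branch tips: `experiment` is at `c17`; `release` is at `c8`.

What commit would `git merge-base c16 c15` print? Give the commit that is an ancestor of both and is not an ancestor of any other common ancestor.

Ancestors of c16: {c10, c16, c17}.
Ancestors of c15: {c14, c15, c17, c2, c6, c7, c9}.
Common ancestors: {c17}.
The only common ancestor is c17, so it is the merge base.

c17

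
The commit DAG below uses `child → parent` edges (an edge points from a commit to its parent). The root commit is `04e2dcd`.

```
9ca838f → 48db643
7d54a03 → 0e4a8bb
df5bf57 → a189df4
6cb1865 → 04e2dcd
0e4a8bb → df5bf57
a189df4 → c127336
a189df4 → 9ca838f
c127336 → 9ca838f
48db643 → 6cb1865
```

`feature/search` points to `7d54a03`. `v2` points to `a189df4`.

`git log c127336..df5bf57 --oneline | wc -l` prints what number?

Reachable from df5bf57: {04e2dcd, 48db643, 6cb1865, 9ca838f, a189df4, c127336, df5bf57}.
Reachable from c127336: {04e2dcd, 48db643, 6cb1865, 9ca838f, c127336}.
In df5bf57's history but not c127336's: {a189df4, df5bf57} — 2 commits.

2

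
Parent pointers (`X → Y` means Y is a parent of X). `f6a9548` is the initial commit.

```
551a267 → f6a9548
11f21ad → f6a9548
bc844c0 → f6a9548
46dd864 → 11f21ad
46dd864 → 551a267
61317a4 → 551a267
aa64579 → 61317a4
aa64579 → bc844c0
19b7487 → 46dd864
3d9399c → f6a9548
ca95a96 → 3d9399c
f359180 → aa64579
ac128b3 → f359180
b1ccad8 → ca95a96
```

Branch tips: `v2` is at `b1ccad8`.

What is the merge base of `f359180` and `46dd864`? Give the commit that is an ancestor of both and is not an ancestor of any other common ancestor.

Ancestors of f359180: {551a267, 61317a4, aa64579, bc844c0, f359180, f6a9548}.
Ancestors of 46dd864: {11f21ad, 46dd864, 551a267, f6a9548}.
Common ancestors: {551a267, f6a9548}.
Among these, 551a267 is not an ancestor of any other common ancestor — it is the merge base.

551a267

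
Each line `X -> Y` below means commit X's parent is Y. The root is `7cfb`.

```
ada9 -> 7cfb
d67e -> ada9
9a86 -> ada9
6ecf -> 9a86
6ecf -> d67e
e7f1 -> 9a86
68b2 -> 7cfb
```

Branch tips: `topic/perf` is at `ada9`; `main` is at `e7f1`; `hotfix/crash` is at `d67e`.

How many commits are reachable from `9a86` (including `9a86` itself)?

Walking parent pointers from 9a86: reachable set = {7cfb, 9a86, ada9}.
That is 3 commits.

3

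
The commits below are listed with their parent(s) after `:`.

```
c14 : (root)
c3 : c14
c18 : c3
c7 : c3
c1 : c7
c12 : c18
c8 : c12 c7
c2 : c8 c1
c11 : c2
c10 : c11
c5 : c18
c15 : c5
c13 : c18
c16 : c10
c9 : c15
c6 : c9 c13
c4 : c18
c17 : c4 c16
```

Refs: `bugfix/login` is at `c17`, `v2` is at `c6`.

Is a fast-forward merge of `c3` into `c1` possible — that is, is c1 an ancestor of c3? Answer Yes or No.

No

A fast-forward from c1 to c3 is possible iff c1 is an ancestor of c3.
Ancestors of c3: {c14, c3}.
c1 is not among them, so fast-forward is not possible.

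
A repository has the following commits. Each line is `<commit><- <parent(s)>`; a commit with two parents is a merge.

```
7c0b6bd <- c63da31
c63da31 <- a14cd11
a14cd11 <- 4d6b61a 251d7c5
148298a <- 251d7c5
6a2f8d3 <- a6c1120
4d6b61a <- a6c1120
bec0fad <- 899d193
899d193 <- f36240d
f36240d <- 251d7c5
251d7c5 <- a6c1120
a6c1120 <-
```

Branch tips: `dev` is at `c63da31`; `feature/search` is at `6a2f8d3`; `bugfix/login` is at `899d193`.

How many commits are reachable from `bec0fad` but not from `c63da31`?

3

Reachable from bec0fad: {251d7c5, 899d193, a6c1120, bec0fad, f36240d}.
Reachable from c63da31: {251d7c5, 4d6b61a, a14cd11, a6c1120, c63da31}.
In bec0fad's history but not c63da31's: {899d193, bec0fad, f36240d} — 3 commits.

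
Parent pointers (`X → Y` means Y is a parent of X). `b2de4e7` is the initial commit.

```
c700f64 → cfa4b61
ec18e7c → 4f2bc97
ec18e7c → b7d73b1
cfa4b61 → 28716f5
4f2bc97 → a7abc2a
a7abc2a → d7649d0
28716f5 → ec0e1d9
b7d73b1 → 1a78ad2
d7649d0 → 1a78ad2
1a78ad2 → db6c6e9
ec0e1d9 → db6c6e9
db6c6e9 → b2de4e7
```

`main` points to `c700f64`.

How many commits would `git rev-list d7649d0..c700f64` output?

4

Reachable from c700f64: {28716f5, b2de4e7, c700f64, cfa4b61, db6c6e9, ec0e1d9}.
Reachable from d7649d0: {1a78ad2, b2de4e7, d7649d0, db6c6e9}.
In c700f64's history but not d7649d0's: {28716f5, c700f64, cfa4b61, ec0e1d9} — 4 commits.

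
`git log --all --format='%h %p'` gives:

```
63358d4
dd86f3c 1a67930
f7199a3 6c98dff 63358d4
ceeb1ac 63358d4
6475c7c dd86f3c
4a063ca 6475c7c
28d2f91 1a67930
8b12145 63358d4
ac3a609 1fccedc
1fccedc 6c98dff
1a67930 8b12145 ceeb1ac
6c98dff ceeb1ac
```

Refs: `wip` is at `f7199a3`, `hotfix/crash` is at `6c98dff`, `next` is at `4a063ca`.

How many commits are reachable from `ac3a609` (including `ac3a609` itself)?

Walking parent pointers from ac3a609: reachable set = {1fccedc, 63358d4, 6c98dff, ac3a609, ceeb1ac}.
That is 5 commits.

5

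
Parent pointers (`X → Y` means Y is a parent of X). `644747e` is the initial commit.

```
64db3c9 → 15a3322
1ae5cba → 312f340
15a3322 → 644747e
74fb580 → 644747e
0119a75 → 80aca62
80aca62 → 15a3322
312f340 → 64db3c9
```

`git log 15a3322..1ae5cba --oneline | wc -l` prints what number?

3

Reachable from 1ae5cba: {15a3322, 1ae5cba, 312f340, 644747e, 64db3c9}.
Reachable from 15a3322: {15a3322, 644747e}.
In 1ae5cba's history but not 15a3322's: {1ae5cba, 312f340, 64db3c9} — 3 commits.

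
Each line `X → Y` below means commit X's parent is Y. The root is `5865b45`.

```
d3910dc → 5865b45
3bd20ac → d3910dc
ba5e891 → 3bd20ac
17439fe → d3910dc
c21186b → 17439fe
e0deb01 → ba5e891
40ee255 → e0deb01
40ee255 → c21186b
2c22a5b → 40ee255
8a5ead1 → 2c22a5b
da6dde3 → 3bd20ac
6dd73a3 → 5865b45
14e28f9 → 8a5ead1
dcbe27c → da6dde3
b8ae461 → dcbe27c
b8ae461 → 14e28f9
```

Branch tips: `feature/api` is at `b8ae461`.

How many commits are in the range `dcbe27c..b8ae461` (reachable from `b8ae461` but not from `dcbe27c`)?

9

Reachable from b8ae461: {14e28f9, 17439fe, 2c22a5b, 3bd20ac, 40ee255, 5865b45, 8a5ead1, b8ae461, ba5e891, c21186b, d3910dc, da6dde3, dcbe27c, e0deb01}.
Reachable from dcbe27c: {3bd20ac, 5865b45, d3910dc, da6dde3, dcbe27c}.
In b8ae461's history but not dcbe27c's: {14e28f9, 17439fe, 2c22a5b, 40ee255, 8a5ead1, b8ae461, ba5e891, c21186b, e0deb01} — 9 commits.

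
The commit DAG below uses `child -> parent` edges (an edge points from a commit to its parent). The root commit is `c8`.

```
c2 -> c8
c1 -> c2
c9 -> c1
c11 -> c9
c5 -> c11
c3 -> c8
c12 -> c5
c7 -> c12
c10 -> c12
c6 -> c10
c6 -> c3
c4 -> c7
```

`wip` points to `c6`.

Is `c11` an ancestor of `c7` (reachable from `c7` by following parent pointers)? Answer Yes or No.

Ancestors of c7 (commits reachable by following parents): {c1, c11, c12, c2, c5, c7, c8, c9}.
c11 is in that set, so it is an ancestor of c7.

Yes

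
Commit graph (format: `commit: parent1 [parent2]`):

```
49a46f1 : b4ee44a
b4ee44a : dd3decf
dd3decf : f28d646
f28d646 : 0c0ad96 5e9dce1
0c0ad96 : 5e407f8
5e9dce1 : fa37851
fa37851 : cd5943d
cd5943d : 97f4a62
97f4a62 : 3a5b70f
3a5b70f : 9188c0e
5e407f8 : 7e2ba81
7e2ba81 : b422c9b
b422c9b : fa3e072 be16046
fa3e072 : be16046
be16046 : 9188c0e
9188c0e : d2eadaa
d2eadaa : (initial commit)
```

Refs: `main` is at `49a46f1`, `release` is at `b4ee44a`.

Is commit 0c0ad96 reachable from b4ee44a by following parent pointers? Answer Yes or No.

Yes

Ancestors of b4ee44a (commits reachable by following parents): {0c0ad96, 3a5b70f, 5e407f8, 5e9dce1, 7e2ba81, 9188c0e, 97f4a62, b422c9b, b4ee44a, be16046, cd5943d, d2eadaa, dd3decf, f28d646, fa37851, fa3e072}.
0c0ad96 is in that set, so it is an ancestor of b4ee44a.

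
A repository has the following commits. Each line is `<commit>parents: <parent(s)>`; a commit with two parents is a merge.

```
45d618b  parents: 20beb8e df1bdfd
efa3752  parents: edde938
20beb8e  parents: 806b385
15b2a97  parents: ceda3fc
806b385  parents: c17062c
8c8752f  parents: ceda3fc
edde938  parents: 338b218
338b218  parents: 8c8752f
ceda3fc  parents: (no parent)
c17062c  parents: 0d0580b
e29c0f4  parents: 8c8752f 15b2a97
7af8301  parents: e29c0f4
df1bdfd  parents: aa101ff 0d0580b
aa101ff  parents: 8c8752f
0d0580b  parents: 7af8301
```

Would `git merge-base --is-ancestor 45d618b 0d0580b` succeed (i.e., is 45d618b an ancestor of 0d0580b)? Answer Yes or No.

No

Ancestors of 0d0580b: {0d0580b, 15b2a97, 7af8301, 8c8752f, ceda3fc, e29c0f4}.
45d618b is not in that set, so it is not an ancestor of 0d0580b.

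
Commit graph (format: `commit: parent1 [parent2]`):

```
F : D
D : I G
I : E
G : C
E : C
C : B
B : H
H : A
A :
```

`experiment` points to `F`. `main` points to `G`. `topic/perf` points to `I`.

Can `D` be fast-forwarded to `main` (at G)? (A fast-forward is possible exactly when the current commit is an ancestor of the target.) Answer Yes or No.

A fast-forward from D to G is possible iff D is an ancestor of G.
Ancestors of G: {A, B, C, G, H}.
D is not among them, so fast-forward is not possible.

No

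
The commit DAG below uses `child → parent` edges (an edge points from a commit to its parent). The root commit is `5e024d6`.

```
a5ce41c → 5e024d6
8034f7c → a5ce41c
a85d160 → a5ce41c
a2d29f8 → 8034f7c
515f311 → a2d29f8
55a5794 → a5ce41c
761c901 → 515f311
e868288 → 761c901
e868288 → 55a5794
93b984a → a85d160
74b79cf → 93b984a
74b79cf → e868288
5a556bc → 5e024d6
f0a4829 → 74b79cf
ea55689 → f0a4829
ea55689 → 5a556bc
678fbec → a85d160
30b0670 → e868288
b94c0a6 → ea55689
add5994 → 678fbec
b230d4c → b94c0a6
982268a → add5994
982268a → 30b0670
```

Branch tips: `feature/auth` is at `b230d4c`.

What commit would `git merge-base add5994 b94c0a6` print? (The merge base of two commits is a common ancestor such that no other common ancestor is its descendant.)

Ancestors of add5994: {5e024d6, 678fbec, a5ce41c, a85d160, add5994}.
Ancestors of b94c0a6: {515f311, 55a5794, 5a556bc, 5e024d6, 74b79cf, 761c901, 8034f7c, 93b984a, a2d29f8, a5ce41c, a85d160, b94c0a6, e868288, ea55689, f0a4829}.
Common ancestors: {5e024d6, a5ce41c, a85d160}.
Among these, a85d160 is not an ancestor of any other common ancestor — it is the merge base.

a85d160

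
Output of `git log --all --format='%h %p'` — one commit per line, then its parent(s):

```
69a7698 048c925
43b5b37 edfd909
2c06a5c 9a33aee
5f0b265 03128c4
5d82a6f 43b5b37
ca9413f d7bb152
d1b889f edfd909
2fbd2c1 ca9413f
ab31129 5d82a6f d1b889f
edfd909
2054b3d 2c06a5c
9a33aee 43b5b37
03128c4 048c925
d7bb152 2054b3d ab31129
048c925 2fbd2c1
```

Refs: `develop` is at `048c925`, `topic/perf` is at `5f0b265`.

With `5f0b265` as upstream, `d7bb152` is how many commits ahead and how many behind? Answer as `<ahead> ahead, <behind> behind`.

0 ahead, 5 behind

Reachable from d7bb152: {2054b3d, 2c06a5c, 43b5b37, 5d82a6f, 9a33aee, ab31129, d1b889f, d7bb152, edfd909}.
Reachable from 5f0b265: {03128c4, 048c925, 2054b3d, 2c06a5c, 2fbd2c1, 43b5b37, 5d82a6f, 5f0b265, 9a33aee, ab31129, ca9413f, d1b889f, d7bb152, edfd909}.
Only in d7bb152's history (ahead): {} — 0.
Only in 5f0b265's history (behind): {03128c4, 048c925, 2fbd2c1, 5f0b265, ca9413f} — 5.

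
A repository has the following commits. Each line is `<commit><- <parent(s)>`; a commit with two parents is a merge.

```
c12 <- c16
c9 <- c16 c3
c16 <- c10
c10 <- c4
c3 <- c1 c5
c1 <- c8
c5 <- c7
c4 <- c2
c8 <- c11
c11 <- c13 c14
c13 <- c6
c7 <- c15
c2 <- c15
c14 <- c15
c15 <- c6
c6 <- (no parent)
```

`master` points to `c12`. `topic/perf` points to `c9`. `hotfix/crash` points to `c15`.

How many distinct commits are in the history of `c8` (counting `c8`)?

Walking parent pointers from c8: reachable set = {c11, c13, c14, c15, c6, c8}.
That is 6 commits.

6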